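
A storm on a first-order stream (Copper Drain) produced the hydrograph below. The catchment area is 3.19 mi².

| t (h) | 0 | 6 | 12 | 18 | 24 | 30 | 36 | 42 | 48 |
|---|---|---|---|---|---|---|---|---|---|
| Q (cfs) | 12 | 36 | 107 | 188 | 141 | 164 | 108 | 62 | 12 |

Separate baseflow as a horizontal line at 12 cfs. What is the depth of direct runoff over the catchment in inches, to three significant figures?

Direct runoff: 0.0, 24.0, 95.0, 176.0, 129.0, 152.0, 96.0, 50.0, 0.0 cfs; ΣQ_DR = 722.0 cfs.
V = ΣQ_DR · Δt = 722.0 × 21600 s = 1.560 × 10^7 ft³.
Over A = 3.19 mi², depth = V / A = 2.10 in.

d ≈ 2.10 in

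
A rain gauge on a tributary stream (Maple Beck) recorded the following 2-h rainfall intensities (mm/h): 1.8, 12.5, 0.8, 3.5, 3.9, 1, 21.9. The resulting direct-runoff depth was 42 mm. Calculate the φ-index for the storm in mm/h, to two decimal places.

Only the 2 blocks with intensity above φ contribute runoff: 12.5, 21.9 mm/h.
Σ(I−φ)·Δt = d  ⇒  (12.5+21.9 − 2φ)·2 = 42
φ = (34.40 − 42/2) / 2 = 6.70 mm/h.

φ ≈ 6.70 mm/h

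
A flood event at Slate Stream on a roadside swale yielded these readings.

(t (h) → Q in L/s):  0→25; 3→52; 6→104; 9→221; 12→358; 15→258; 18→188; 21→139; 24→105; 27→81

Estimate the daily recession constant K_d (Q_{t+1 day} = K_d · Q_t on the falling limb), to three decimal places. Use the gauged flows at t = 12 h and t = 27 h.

Between t = 12 h and t = 27 h the flow falls from 358 to 81 L/s over 5×3 h = 15 h.
Per-interval ratio K = (81/358)^(1/5) = 0.7429; K_d = K^(24/3) = 0.093.

K_d ≈ 0.093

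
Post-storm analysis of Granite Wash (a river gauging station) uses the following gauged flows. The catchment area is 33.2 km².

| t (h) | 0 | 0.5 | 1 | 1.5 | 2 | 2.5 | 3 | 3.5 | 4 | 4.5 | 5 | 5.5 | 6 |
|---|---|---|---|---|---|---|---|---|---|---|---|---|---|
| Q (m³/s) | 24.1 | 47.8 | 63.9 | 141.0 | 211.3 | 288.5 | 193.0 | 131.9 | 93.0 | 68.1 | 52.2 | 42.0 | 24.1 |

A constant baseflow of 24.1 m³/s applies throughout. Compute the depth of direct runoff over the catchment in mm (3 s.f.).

d ≈ 57.9 mm

Direct runoff: 0.0, 23.7, 39.8, 116.9, 187.2, 264.4, 168.9, 107.8, 68.9, 44.0, 28.1, 17.9, 0.0 m³/s; ΣQ_DR = 1068 m³/s.
V = ΣQ_DR · Δt = 1068 × 1800 s = 1.922 × 10^6 m³.
Over A = 33.2 km², depth = V / A = 57.9 mm.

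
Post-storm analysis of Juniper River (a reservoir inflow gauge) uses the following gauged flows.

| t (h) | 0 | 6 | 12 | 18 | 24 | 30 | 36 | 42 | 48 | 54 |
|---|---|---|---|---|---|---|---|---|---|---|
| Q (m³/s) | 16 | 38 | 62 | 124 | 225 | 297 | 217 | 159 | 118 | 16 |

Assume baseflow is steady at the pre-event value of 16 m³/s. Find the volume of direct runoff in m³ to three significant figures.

Direct-runoff ordinates (Q − Q_b): 0.0, 22.0, 46.0, 108.0, 209.0, 281.0, 201.0, 143.0, 102.0, 0.0 m³/s.
ΣQ_DR = 1112 m³/s.
With Δt = 6 h = 21600 s, V = ΣQ_DR · Δt = 1112 × 21600 = 2.40 × 10^7 m³.

V ≈ 2.40 × 10^7 m³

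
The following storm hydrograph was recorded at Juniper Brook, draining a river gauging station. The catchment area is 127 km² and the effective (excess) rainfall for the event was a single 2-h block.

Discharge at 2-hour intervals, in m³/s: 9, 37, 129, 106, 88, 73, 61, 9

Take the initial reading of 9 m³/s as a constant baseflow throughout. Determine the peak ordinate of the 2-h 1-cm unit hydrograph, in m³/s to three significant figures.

U_p ≈ 48.1 m³/s

Direct runoff: 0.0, 28.0, 120.0, 97.0, 79.0, 64.0, 52.0, 0.0 m³/s; ΣQ_DR = 440.0 m³/s, peak = 120.0 m³/s.
Runoff depth d = ΣQ_DR·Δt / A = 440.0 × 7200 / (127 km²) = 24.94 mm.
The 1-cm UH is the DRH scaled by (10 mm)/d, so U_p = 120.0 × 10/24.94 = 48.1 m³/s.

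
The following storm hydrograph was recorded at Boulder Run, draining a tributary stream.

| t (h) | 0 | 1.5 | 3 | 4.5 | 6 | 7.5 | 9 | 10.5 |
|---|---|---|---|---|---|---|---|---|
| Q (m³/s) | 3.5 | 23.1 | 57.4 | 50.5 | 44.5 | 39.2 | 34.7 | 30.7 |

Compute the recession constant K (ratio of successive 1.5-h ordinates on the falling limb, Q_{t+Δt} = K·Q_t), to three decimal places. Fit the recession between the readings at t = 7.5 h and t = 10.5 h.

K ≈ 0.885

Using the recession-limb readings at t = 7.5 h and t = 10.5 h: Q falls from 39.2 to 30.7 m³/s over 2 intervals.
K = (Q₂/Q₁)^(1/2) = (30.7/39.2)^(1/2) = 0.885.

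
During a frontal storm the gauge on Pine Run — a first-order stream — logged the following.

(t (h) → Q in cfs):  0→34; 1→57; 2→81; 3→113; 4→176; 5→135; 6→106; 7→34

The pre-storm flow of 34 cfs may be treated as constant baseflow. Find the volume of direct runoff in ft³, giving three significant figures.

V ≈ 1.67 × 10^6 ft³

Direct-runoff ordinates (Q − Q_b): 0.0, 23.0, 47.0, 79.0, 142.0, 101.0, 72.0, 0.0 cfs.
ΣQ_DR = 464.0 cfs.
With Δt = 1 h = 3600 s, V = ΣQ_DR · Δt = 464.0 × 3600 = 1.67 × 10^6 ft³.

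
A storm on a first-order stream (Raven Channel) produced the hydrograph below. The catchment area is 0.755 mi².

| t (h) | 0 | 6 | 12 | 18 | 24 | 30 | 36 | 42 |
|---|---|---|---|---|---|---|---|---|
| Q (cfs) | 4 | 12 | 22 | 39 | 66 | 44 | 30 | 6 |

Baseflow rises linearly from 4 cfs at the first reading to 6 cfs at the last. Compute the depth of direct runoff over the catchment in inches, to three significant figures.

Direct runoff: 0.00, 7.71, 17.43, 34.14, 60.86, 38.57, 24.29, 0.00 cfs; ΣQ_DR = 183.0 cfs.
V = ΣQ_DR · Δt = 183.0 × 21600 s = 3.953 × 10^6 ft³.
Over A = 0.755 mi², depth = V / A = 2.25 in.

d ≈ 2.25 in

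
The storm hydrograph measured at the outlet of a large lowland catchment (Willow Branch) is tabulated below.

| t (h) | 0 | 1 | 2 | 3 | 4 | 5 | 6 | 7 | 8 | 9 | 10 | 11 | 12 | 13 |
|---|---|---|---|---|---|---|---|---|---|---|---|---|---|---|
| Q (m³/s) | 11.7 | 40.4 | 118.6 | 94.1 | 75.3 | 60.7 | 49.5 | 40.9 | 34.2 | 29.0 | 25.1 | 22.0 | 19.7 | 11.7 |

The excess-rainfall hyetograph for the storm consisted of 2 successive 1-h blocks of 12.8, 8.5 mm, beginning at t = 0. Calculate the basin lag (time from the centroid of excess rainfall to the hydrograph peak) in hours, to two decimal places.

t_L ≈ 1.10 h

Centroid of excess rainfall: t_c = Σ P_i·t̄_i / ΣP_i = 0.8991 h (block centres at 0.5, 1.5 h).
Hydrograph peak occurs at t = 2 h, so basin lag t_L = 2 − 0.8991 = 1.10 h.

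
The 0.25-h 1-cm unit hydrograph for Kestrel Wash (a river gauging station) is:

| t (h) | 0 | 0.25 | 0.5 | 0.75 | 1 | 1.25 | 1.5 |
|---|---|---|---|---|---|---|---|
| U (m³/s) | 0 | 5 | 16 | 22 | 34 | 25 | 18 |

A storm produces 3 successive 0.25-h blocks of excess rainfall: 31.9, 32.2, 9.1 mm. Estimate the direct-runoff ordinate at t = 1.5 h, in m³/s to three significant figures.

Q ≈ 169 m³/s

By discrete convolution, Q_j = Σ (P_i / 10 mm) · U_{j−i}.
At t = 1.5 h (j=6): Q = (31.9/10)·18 + (32.2/10)·25 + (9.1/10)·34 = 169 m³/s.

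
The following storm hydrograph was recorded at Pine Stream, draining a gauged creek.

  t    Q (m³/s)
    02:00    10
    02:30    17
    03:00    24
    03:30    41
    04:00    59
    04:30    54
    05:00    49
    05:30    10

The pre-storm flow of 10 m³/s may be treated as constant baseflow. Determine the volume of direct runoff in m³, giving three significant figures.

Direct-runoff ordinates (Q − Q_b): 0.0, 7.0, 14.0, 31.0, 49.0, 44.0, 39.0, 0.0 m³/s.
ΣQ_DR = 184.0 m³/s.
With Δt = 0.5 h = 1800 s, V = ΣQ_DR · Δt = 184.0 × 1800 = 3.31 × 10^5 m³.

V ≈ 3.31 × 10^5 m³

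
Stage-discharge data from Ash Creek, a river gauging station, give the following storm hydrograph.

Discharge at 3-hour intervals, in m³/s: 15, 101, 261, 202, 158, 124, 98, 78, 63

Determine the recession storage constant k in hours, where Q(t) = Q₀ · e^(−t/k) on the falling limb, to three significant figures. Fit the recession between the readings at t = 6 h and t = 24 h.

On the falling limb, Q drops from 261 to 63 m³/s between t = 6 h and t = 24 h (Δt = 18 h).
k = −Δt / ln(Q₂/Q₁) = −18 / ln(63/261) = 12.7 h.

k ≈ 12.7 h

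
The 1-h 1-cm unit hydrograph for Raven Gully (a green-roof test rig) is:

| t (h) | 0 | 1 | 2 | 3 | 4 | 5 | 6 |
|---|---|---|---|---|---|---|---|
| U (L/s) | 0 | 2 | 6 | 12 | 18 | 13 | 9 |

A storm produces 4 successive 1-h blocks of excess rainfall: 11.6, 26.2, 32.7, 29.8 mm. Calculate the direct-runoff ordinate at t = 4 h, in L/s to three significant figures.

Q ≈ 77.9 L/s

By discrete convolution, Q_j = Σ (P_i / 10 mm) · U_{j−i}.
At t = 4 h (j=4): Q = (11.6/10)·18 + (26.2/10)·12 + (32.7/10)·6 + (29.8/10)·2 = 77.9 L/s.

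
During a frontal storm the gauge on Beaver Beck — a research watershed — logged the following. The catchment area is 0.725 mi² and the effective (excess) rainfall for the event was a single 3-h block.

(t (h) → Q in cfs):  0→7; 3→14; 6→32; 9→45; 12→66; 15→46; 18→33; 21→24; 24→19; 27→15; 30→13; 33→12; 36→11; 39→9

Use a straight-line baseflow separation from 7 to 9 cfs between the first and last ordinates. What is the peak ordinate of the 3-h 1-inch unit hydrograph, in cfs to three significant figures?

Direct runoff: 0.00, 6.85, 24.69, 37.54, 58.38, 38.23, 25.08, 15.92, 10.77, 6.62, 4.46, 3.31, 2.15, 0.00 cfs; ΣQ_DR = 234.0 cfs, peak = 58.38 cfs.
Runoff depth d = ΣQ_DR·Δt / A = 234.0 × 10800 / (0.725 mi²) = 1.500 in.
The 1-inch UH is the DRH scaled by (1 in)/d, so U_p = 58.38 × 1/1.500 = 38.9 cfs.

U_p ≈ 38.9 cfs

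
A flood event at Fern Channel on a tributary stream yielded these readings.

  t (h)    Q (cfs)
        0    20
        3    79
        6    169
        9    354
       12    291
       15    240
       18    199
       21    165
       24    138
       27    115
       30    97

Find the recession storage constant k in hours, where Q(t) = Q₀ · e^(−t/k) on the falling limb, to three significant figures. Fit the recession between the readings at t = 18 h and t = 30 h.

On the falling limb, Q drops from 199 to 97 cfs between t = 18 h and t = 30 h (Δt = 12 h).
k = −Δt / ln(Q₂/Q₁) = −12 / ln(97/199) = 16.7 h.

k ≈ 16.7 h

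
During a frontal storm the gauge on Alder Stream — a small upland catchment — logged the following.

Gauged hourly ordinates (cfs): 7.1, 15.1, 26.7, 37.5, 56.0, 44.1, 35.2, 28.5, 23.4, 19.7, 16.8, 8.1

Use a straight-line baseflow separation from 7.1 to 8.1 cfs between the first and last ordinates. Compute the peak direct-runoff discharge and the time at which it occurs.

Subtracting baseflow gives direct-runoff ordinates: 0.00, 7.91, 19.42, 30.13, 48.54, 36.55, 27.55, 20.76, 15.57, 11.78, 8.79, 0.00 cfs.
The maximum is 48.54 cfs, occurring at the reading for t = 4 h.

Q_p = 48.54 cfs at t = 4 h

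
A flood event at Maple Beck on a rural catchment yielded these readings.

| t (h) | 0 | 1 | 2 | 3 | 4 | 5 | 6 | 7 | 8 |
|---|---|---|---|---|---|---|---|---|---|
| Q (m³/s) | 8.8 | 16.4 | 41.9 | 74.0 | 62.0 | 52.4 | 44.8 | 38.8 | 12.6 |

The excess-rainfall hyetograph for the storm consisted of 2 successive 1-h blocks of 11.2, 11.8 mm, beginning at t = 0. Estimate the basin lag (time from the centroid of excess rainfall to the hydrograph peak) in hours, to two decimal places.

Centroid of excess rainfall: t_c = Σ P_i·t̄_i / ΣP_i = 1.0130 h (block centres at 0.5, 1.5 h).
Hydrograph peak occurs at t = 3 h, so basin lag t_L = 3 − 1.0130 = 1.99 h.

t_L ≈ 1.99 h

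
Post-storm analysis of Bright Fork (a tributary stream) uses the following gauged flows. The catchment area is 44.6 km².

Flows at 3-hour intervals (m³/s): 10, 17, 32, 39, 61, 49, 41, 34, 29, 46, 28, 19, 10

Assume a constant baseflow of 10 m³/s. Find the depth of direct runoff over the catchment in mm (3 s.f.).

d ≈ 69.0 mm

Direct runoff: 0.0, 7.0, 22.0, 29.0, 51.0, 39.0, 31.0, 24.0, 19.0, 36.0, 18.0, 9.0, 0.0 m³/s; ΣQ_DR = 285.0 m³/s.
V = ΣQ_DR · Δt = 285.0 × 10800 s = 3.078 × 10^6 m³.
Over A = 44.6 km², depth = V / A = 69.0 mm.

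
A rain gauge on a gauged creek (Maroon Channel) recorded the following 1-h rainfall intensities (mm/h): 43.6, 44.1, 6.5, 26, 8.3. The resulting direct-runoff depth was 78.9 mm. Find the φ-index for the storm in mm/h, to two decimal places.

φ ≈ 11.60 mm/h

Only the 3 blocks with intensity above φ contribute runoff: 43.6, 44.1, 26 mm/h.
Σ(I−φ)·Δt = d  ⇒  (43.6+44.1+26 − 3φ)·1 = 78.9
φ = (113.7 − 78.9/1) / 3 = 11.60 mm/h.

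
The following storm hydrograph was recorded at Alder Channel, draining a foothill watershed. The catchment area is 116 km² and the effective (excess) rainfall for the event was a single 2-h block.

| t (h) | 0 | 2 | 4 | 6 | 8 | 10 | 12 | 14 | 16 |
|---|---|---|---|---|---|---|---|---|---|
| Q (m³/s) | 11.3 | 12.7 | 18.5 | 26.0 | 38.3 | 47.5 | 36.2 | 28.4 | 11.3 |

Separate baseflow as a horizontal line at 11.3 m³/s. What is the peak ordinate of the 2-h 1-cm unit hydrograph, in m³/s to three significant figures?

Direct runoff: 0.0, 1.4, 7.2, 14.7, 27.0, 36.2, 24.9, 17.1, 0.0 m³/s; ΣQ_DR = 128.5 m³/s, peak = 36.2 m³/s.
Runoff depth d = ΣQ_DR·Δt / A = 128.5 × 7200 / (116 km²) = 7.976 mm.
The 1-cm UH is the DRH scaled by (10 mm)/d, so U_p = 36.2 × 10/7.976 = 45.4 m³/s.

U_p ≈ 45.4 m³/s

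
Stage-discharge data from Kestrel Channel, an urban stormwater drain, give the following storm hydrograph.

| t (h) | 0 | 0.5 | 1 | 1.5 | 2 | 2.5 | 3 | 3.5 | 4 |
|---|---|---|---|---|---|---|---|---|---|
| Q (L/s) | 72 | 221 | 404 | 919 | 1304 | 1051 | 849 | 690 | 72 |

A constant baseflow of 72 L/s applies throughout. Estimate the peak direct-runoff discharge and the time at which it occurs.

Q_p = 1232.0 L/s at t = 2 h

Subtracting baseflow gives direct-runoff ordinates: 0.0, 149.0, 332.0, 847.0, 1232.0, 979.0, 777.0, 618.0, 0.0 L/s.
The maximum is 1232.0 L/s, occurring at the reading for t = 2 h.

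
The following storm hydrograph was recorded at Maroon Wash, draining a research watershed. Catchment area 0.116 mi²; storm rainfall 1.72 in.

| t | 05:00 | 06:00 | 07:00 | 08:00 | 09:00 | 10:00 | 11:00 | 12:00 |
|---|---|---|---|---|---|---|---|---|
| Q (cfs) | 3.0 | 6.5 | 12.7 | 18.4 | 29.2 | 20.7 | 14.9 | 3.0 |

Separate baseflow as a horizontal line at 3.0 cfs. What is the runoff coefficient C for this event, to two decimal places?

C ≈ 0.66

ΣQ_DR = 84.40 cfs; V = ΣQ_DR·Δt = 3.038 × 10^5 ft³.
Runoff depth d = V / A = 1.127 in.
C = d / P = 1.127 / 1.72 = 0.66.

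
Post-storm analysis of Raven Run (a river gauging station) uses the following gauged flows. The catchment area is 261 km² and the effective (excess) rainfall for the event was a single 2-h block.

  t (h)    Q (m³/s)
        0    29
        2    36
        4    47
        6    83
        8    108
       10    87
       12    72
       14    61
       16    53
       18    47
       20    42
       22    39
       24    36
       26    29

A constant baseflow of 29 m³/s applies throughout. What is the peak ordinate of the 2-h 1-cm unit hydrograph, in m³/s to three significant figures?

Direct runoff: 0.0, 7.0, 18.0, 54.0, 79.0, 58.0, 43.0, 32.0, 24.0, 18.0, 13.0, 10.0, 7.0, 0.0 m³/s; ΣQ_DR = 363.0 m³/s, peak = 79.0 m³/s.
Runoff depth d = ΣQ_DR·Δt / A = 363.0 × 7200 / (261 km²) = 10.01 mm.
The 1-cm UH is the DRH scaled by (10 mm)/d, so U_p = 79.0 × 10/10.01 = 78.9 m³/s.

U_p ≈ 78.9 m³/s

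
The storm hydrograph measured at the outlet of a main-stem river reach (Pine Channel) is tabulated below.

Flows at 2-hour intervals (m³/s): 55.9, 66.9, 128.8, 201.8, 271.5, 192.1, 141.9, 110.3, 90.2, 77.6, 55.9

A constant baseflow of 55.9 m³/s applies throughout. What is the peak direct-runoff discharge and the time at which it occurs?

Q_p = 215.6 m³/s at t = 8 h

Subtracting baseflow gives direct-runoff ordinates: 0.0, 11.0, 72.9, 145.9, 215.6, 136.2, 86.0, 54.4, 34.3, 21.7, 0.0 m³/s.
The maximum is 215.6 m³/s, occurring at the reading for t = 8 h.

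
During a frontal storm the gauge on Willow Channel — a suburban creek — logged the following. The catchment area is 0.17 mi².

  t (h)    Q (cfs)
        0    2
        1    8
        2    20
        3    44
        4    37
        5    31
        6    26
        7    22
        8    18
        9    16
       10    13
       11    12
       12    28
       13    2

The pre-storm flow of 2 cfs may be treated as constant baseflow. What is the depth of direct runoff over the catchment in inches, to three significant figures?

Direct runoff: 0.0, 6.0, 18.0, 42.0, 35.0, 29.0, 24.0, 20.0, 16.0, 14.0, 11.0, 10.0, 26.0, 0.0 cfs; ΣQ_DR = 251.0 cfs.
V = ΣQ_DR · Δt = 251.0 × 3600 s = 9.036 × 10^5 ft³.
Over A = 0.17 mi², depth = V / A = 2.29 in.

d ≈ 2.29 in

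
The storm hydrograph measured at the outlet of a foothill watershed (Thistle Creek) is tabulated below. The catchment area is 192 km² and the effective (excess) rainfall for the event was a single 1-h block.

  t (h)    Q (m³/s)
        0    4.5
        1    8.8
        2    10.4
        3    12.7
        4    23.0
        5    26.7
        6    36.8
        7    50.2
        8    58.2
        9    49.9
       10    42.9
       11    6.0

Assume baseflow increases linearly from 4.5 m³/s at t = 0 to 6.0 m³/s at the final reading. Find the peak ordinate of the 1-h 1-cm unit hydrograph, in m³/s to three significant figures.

Direct runoff: 0.00, 4.16, 5.63, 7.79, 17.95, 21.52, 31.48, 44.75, 52.61, 44.17, 37.04, 0.00 m³/s; ΣQ_DR = 267.1 m³/s, peak = 52.61 m³/s.
Runoff depth d = ΣQ_DR·Δt / A = 267.1 × 3600 / (192 km²) = 5.008 mm.
The 1-cm UH is the DRH scaled by (10 mm)/d, so U_p = 52.61 × 10/5.008 = 105 m³/s.

U_p ≈ 105 m³/s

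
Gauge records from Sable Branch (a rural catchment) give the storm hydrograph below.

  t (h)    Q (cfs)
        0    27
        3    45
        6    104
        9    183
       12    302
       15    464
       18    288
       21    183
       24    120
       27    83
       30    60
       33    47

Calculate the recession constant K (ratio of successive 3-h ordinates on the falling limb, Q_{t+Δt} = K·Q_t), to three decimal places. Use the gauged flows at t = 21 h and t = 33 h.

Using the recession-limb readings at t = 21 h and t = 33 h: Q falls from 183 to 47 cfs over 4 intervals.
K = (Q₂/Q₁)^(1/4) = (47/183)^(1/4) = 0.712.

K ≈ 0.712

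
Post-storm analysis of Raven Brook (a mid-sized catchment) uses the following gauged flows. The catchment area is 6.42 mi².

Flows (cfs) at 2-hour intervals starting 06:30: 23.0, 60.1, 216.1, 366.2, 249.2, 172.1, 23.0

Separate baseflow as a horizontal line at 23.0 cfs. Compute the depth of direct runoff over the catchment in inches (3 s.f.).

d ≈ 0.458 in

Direct runoff: 0.0, 37.1, 193.1, 343.2, 226.2, 149.1, 0.0 cfs; ΣQ_DR = 948.7 cfs.
V = ΣQ_DR · Δt = 948.7 × 7200 s = 6.831 × 10^6 ft³.
Over A = 6.42 mi², depth = V / A = 0.458 in.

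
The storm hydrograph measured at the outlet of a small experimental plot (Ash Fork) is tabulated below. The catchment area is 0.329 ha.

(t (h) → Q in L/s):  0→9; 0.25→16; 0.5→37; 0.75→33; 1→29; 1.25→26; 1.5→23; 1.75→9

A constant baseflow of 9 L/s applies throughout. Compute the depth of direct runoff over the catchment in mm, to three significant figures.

Direct runoff: 0.0, 7.0, 28.0, 24.0, 20.0, 17.0, 14.0, 0.0 L/s; ΣQ_DR = 110.0 L/s.
V = ΣQ_DR · Δt = 110.0 × 900 s = 99000 L.
Over A = 0.329 ha, depth = V / A = 30.1 mm.

d ≈ 30.1 mm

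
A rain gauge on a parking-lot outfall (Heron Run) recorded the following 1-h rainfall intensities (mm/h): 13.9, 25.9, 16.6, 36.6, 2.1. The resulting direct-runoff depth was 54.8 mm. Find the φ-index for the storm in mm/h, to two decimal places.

φ ≈ 9.55 mm/h

Only the 4 blocks with intensity above φ contribute runoff: 13.9, 25.9, 16.6, 36.6 mm/h.
Σ(I−φ)·Δt = d  ⇒  (13.9+25.9+16.6+36.6 − 4φ)·1 = 54.8
φ = (93.00 − 54.8/1) / 4 = 9.55 mm/h.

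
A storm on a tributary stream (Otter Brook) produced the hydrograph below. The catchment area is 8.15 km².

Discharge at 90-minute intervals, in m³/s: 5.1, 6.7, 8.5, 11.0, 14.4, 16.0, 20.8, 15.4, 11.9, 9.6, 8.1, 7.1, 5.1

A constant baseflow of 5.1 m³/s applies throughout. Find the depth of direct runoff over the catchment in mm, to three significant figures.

d ≈ 48.6 mm

Direct runoff: 0.0, 1.6, 3.4, 5.9, 9.3, 10.9, 15.7, 10.3, 6.8, 4.5, 3.0, 2.0, 0.0 m³/s; ΣQ_DR = 73.40 m³/s.
V = ΣQ_DR · Δt = 73.40 × 5400 s = 3.964 × 10^5 m³.
Over A = 8.15 km², depth = V / A = 48.6 mm.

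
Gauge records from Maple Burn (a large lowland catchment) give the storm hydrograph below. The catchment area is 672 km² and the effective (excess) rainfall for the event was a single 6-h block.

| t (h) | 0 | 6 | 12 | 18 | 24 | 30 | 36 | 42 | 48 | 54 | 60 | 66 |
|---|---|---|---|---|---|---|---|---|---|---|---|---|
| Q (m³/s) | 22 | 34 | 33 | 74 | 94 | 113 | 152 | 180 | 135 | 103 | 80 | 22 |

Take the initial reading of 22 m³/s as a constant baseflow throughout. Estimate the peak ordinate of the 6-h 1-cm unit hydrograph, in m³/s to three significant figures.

Direct runoff: 0.0, 12.0, 11.0, 52.0, 72.0, 91.0, 130.0, 158.0, 113.0, 81.0, 58.0, 0.0 m³/s; ΣQ_DR = 778.0 m³/s, peak = 158.0 m³/s.
Runoff depth d = ΣQ_DR·Δt / A = 778.0 × 21600 / (672 km²) = 25.01 mm.
The 1-cm UH is the DRH scaled by (10 mm)/d, so U_p = 158.0 × 10/25.01 = 63.2 m³/s.

U_p ≈ 63.2 m³/s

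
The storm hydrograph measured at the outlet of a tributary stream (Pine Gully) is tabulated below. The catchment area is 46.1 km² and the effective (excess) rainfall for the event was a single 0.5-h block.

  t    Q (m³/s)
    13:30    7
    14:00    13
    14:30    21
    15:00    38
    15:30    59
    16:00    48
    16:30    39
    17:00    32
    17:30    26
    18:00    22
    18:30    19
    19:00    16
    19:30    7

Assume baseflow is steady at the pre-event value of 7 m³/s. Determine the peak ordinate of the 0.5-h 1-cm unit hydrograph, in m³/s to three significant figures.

Direct runoff: 0.0, 6.0, 14.0, 31.0, 52.0, 41.0, 32.0, 25.0, 19.0, 15.0, 12.0, 9.0, 0.0 m³/s; ΣQ_DR = 256.0 m³/s, peak = 52.0 m³/s.
Runoff depth d = ΣQ_DR·Δt / A = 256.0 × 1800 / (46.1 km²) = 9.996 mm.
The 1-cm UH is the DRH scaled by (10 mm)/d, so U_p = 52.0 × 10/9.996 = 52.0 m³/s.

U_p ≈ 52.0 m³/s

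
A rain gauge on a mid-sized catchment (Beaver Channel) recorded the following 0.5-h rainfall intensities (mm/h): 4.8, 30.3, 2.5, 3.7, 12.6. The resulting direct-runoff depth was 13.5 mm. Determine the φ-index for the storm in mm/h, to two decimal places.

φ ≈ 7.95 mm/h

Only the 2 blocks with intensity above φ contribute runoff: 30.3, 12.6 mm/h.
Σ(I−φ)·Δt = d  ⇒  (30.3+12.6 − 2φ)·0.5 = 13.5
φ = (42.90 − 13.5/0.5) / 2 = 7.95 mm/h.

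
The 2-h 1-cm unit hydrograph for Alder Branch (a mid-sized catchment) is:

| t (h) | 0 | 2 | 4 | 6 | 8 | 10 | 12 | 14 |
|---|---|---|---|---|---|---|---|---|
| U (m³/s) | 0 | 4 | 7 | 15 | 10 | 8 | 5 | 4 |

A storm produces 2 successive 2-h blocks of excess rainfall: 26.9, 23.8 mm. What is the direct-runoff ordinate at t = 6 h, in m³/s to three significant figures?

By discrete convolution, Q_j = Σ (P_i / 10 mm) · U_{j−i}.
At t = 6 h (j=3): Q = (26.9/10)·15 + (23.8/10)·7 = 57.0 m³/s.

Q ≈ 57.0 m³/s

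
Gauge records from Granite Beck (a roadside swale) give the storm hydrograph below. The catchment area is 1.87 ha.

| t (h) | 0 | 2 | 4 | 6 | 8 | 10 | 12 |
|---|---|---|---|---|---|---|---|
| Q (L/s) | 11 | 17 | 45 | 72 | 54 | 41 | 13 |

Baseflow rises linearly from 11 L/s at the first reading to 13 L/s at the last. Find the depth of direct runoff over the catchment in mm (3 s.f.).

d ≈ 65.1 mm

Direct runoff: 0.00, 5.67, 33.33, 60.00, 41.67, 28.33, 0.00 L/s; ΣQ_DR = 169.0 L/s.
V = ΣQ_DR · Δt = 169.0 × 7200 s = 1.217 × 10^6 L.
Over A = 1.87 ha, depth = V / A = 65.1 mm.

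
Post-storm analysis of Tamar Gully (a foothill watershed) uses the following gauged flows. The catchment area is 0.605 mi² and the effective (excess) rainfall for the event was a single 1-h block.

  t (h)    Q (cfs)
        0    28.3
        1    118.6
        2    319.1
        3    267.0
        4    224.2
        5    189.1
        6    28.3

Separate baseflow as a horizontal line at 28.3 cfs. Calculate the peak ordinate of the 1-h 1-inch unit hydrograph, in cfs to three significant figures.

Direct runoff: 0.0, 90.3, 290.8, 238.7, 195.9, 160.8, 0.0 cfs; ΣQ_DR = 976.5 cfs, peak = 290.8 cfs.
Runoff depth d = ΣQ_DR·Δt / A = 976.5 × 3600 / (0.605 mi²) = 2.501 in.
The 1-inch UH is the DRH scaled by (1 in)/d, so U_p = 290.8 × 1/2.501 = 116 cfs.

U_p ≈ 116 cfs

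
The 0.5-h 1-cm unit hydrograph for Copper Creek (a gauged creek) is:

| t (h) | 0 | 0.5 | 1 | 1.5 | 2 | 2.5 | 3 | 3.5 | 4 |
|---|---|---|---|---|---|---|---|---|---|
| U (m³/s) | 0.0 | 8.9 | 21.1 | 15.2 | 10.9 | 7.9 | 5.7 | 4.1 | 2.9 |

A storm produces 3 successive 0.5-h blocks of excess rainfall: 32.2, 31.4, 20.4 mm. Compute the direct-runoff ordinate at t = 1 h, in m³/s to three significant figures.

Q ≈ 95.9 m³/s

By discrete convolution, Q_j = Σ (P_i / 10 mm) · U_{j−i}.
At t = 1 h (j=2): Q = (32.2/10)·21.1 + (31.4/10)·8.9 + (20.4/10)·0.0 = 95.9 m³/s.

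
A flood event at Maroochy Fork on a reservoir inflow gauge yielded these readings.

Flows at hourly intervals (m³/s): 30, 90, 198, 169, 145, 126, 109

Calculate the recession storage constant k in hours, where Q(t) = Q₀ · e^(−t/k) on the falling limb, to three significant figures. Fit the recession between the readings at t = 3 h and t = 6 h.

On the falling limb, Q drops from 169 to 109 m³/s between t = 3 h and t = 6 h (Δt = 3 h).
k = −Δt / ln(Q₂/Q₁) = −3 / ln(109/169) = 6.84 h.

k ≈ 6.84 h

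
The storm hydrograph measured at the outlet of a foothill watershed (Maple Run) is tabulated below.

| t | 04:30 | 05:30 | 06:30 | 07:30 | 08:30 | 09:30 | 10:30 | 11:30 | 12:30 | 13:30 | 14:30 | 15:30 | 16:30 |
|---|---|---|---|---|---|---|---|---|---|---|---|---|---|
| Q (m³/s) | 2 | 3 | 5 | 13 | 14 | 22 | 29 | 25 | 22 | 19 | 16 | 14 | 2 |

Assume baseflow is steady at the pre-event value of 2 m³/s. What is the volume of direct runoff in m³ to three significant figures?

Direct-runoff ordinates (Q − Q_b): 0.0, 1.0, 3.0, 11.0, 12.0, 20.0, 27.0, 23.0, 20.0, 17.0, 14.0, 12.0, 0.0 m³/s.
ΣQ_DR = 160.0 m³/s.
With Δt = 1 h = 3600 s, V = ΣQ_DR · Δt = 160.0 × 3600 = 5.76 × 10^5 m³.

V ≈ 5.76 × 10^5 m³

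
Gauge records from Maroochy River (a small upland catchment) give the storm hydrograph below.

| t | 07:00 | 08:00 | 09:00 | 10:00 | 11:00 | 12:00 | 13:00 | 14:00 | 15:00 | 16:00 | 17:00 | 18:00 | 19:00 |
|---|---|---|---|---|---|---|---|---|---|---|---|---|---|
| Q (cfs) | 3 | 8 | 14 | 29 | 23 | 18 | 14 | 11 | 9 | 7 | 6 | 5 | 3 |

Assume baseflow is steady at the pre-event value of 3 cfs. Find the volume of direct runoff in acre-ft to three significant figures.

V ≈ 9.17 acre-ft

Direct-runoff ordinates (Q − Q_b): 0.0, 5.0, 11.0, 26.0, 20.0, 15.0, 11.0, 8.0, 6.0, 4.0, 3.0, 2.0, 0.0 cfs.
ΣQ_DR = 111.0 cfs.
With Δt = 1 h = 3600 s, V = ΣQ_DR · Δt = 111.0 × 3600 = 4.00 × 10^5 ft³ = 9.17 acre-ft.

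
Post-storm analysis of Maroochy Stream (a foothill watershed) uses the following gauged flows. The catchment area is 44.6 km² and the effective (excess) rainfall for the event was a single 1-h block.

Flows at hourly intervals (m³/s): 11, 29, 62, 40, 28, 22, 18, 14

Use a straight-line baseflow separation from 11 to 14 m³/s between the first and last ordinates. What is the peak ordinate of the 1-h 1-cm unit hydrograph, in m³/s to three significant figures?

Direct runoff: 0.00, 17.57, 50.14, 27.71, 15.29, 8.86, 4.43, 0.00 m³/s; ΣQ_DR = 124.0 m³/s, peak = 50.14 m³/s.
Runoff depth d = ΣQ_DR·Δt / A = 124.0 × 3600 / (44.6 km²) = 10.01 mm.
The 1-cm UH is the DRH scaled by (10 mm)/d, so U_p = 50.14 × 10/10.01 = 50.1 m³/s.

U_p ≈ 50.1 m³/s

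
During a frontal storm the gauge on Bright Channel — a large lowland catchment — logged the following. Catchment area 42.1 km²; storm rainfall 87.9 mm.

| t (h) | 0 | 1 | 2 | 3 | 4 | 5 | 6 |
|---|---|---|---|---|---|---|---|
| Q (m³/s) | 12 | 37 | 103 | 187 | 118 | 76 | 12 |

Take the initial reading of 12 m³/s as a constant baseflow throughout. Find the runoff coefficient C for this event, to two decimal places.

ΣQ_DR = 461.0 m³/s; V = ΣQ_DR·Δt = 1.660 × 10^6 m³.
Runoff depth d = V / A = 39.42 mm.
C = d / P = 39.42 / 87.9 = 0.45.

C ≈ 0.45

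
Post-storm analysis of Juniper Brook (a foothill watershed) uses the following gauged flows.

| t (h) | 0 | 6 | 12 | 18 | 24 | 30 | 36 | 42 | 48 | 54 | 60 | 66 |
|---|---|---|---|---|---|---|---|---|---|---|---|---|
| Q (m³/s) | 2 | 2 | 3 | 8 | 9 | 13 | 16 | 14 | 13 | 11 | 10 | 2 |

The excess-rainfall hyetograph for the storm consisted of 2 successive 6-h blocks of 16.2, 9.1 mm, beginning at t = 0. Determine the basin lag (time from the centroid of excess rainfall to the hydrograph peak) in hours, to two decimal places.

Centroid of excess rainfall: t_c = Σ P_i·t̄_i / ΣP_i = 5.1581 h (block centres at 3, 9 h).
Hydrograph peak occurs at t = 36 h, so basin lag t_L = 36 − 5.1581 = 30.84 h.

t_L ≈ 30.84 h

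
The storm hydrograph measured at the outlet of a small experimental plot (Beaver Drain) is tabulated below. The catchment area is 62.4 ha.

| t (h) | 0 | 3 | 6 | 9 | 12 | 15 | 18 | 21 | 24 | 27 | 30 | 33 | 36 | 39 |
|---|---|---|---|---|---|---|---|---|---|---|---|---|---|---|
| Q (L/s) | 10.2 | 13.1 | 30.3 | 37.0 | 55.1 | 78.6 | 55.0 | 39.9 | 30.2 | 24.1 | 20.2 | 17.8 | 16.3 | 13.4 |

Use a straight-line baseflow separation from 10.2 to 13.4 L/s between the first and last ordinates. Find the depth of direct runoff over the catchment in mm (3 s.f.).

d ≈ 4.78 mm

Direct runoff: 0.00, 2.65, 19.61, 26.06, 43.92, 67.17, 43.32, 27.98, 18.03, 11.68, 7.54, 4.89, 3.15, 0.00 L/s; ΣQ_DR = 276.0 L/s.
V = ΣQ_DR · Δt = 276.0 × 10800 s = 2.981 × 10^6 L.
Over A = 62.4 ha, depth = V / A = 4.78 mm.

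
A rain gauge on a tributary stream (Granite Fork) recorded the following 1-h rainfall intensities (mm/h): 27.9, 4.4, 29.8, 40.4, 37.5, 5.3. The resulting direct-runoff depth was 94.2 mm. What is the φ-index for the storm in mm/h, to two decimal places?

φ ≈ 10.35 mm/h

Only the 4 blocks with intensity above φ contribute runoff: 27.9, 29.8, 40.4, 37.5 mm/h.
Σ(I−φ)·Δt = d  ⇒  (27.9+29.8+40.4+37.5 − 4φ)·1 = 94.2
φ = (135.6 − 94.2/1) / 4 = 10.35 mm/h.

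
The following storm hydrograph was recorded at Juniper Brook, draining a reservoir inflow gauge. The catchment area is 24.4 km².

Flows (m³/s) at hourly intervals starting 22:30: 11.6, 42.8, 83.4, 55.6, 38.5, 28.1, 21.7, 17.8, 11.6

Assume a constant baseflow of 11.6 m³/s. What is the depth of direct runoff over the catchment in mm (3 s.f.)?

d ≈ 30.5 mm

Direct runoff: 0.0, 31.2, 71.8, 44.0, 26.9, 16.5, 10.1, 6.2, 0.0 m³/s; ΣQ_DR = 206.7 m³/s.
V = ΣQ_DR · Δt = 206.7 × 3600 s = 7.441 × 10^5 m³.
Over A = 24.4 km², depth = V / A = 30.5 mm.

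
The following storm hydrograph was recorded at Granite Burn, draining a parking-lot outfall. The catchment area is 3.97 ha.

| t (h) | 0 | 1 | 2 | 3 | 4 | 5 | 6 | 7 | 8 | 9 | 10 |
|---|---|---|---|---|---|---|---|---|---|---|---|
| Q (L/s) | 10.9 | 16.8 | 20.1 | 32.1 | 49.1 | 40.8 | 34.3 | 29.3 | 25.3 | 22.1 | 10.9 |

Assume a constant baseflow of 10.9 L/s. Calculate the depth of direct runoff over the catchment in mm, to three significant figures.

Direct runoff: 0.0, 5.9, 9.2, 21.2, 38.2, 29.9, 23.4, 18.4, 14.4, 11.2, 0.0 L/s; ΣQ_DR = 171.8 L/s.
V = ΣQ_DR · Δt = 171.8 × 3600 s = 6.185 × 10^5 L.
Over A = 3.97 ha, depth = V / A = 15.6 mm.

d ≈ 15.6 mm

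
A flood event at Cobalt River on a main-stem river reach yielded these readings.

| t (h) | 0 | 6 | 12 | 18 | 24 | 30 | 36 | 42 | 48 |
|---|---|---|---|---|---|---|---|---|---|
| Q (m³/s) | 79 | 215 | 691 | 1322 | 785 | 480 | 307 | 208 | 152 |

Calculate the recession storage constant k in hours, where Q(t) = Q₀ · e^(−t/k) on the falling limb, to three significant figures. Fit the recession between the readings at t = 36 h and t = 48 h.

k ≈ 17.1 h

On the falling limb, Q drops from 307 to 152 m³/s between t = 36 h and t = 48 h (Δt = 12 h).
k = −Δt / ln(Q₂/Q₁) = −12 / ln(152/307) = 17.1 h.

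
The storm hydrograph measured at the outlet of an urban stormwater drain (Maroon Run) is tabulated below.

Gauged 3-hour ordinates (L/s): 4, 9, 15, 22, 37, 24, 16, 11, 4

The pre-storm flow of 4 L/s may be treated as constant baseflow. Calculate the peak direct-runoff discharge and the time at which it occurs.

Subtracting baseflow gives direct-runoff ordinates: 0.0, 5.0, 11.0, 18.0, 33.0, 20.0, 12.0, 7.0, 0.0 L/s.
The maximum is 33.0 L/s, occurring at the reading for t = 12 h.

Q_p = 33.0 L/s at t = 12 h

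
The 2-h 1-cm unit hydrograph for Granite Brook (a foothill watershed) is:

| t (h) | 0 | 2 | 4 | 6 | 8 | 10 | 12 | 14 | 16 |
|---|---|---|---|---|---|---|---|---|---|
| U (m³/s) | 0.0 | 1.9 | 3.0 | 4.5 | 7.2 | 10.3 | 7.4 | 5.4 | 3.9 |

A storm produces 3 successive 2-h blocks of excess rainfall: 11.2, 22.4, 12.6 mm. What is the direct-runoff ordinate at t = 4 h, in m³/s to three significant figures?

Q ≈ 7.62 m³/s

By discrete convolution, Q_j = Σ (P_i / 10 mm) · U_{j−i}.
At t = 4 h (j=2): Q = (11.2/10)·3.0 + (22.4/10)·1.9 + (12.6/10)·0.0 = 7.62 m³/s.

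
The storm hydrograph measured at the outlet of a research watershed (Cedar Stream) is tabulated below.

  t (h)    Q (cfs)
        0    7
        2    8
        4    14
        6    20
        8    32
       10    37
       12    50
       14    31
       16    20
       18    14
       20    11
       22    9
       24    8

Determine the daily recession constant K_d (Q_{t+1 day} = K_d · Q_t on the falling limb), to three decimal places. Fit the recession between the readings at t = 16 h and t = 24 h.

K_d ≈ 0.064

Between t = 16 h and t = 24 h the flow falls from 20 to 8 cfs over 4×2 h = 8 h.
Per-interval ratio K = (8/20)^(1/4) = 0.7953; K_d = K^(24/2) = 0.064.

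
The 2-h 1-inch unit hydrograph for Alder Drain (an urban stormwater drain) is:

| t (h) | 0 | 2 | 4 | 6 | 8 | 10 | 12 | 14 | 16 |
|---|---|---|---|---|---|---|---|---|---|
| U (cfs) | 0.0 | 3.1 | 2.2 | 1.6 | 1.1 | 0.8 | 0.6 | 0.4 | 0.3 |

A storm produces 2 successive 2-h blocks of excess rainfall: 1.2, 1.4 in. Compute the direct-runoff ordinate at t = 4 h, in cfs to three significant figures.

By discrete convolution, Q_j = Σ (P_i / 1 in) · U_{j−i}.
At t = 4 h (j=2): Q = (1.2/1)·2.2 + (1.4/1)·3.1 = 6.98 cfs.

Q ≈ 6.98 cfs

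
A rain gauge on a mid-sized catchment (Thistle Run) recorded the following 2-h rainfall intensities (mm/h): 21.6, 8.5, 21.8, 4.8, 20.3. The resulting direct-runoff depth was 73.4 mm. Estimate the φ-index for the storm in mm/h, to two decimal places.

Only the 3 blocks with intensity above φ contribute runoff: 21.6, 21.8, 20.3 mm/h.
Σ(I−φ)·Δt = d  ⇒  (21.6+21.8+20.3 − 3φ)·2 = 73.4
φ = (63.70 − 73.4/2) / 3 = 9.00 mm/h.

φ ≈ 9.00 mm/h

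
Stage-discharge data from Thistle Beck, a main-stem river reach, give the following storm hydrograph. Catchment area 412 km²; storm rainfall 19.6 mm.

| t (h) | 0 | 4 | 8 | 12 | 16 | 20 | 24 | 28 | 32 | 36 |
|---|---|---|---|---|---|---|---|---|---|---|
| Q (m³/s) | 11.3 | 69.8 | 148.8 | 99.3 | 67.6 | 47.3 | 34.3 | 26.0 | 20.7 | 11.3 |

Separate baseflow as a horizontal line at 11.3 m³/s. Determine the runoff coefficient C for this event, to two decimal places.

C ≈ 0.76

ΣQ_DR = 423.4 m³/s; V = ΣQ_DR·Δt = 6.097 × 10^6 m³.
Runoff depth d = V / A = 14.80 mm.
C = d / P = 14.80 / 19.6 = 0.76.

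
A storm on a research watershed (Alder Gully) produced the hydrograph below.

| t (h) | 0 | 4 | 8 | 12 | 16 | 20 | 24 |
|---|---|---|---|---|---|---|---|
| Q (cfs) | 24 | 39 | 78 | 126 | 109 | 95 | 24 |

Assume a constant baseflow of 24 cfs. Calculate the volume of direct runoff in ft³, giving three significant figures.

Direct-runoff ordinates (Q − Q_b): 0.0, 15.0, 54.0, 102.0, 85.0, 71.0, 0.0 cfs.
ΣQ_DR = 327.0 cfs.
With Δt = 4 h = 14400 s, V = ΣQ_DR · Δt = 327.0 × 14400 = 4.71 × 10^6 ft³.

V ≈ 4.71 × 10^6 ft³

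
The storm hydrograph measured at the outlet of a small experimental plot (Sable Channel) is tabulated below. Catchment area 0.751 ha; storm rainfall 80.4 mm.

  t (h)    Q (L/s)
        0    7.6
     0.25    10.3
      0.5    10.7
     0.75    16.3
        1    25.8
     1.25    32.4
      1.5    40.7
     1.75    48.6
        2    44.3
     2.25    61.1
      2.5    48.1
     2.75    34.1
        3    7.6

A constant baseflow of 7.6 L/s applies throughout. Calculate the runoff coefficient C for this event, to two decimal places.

ΣQ_DR = 288.8 L/s; V = ΣQ_DR·Δt = 2.599 × 10^5 L.
Runoff depth d = V / A = 34.61 mm.
C = d / P = 34.61 / 80.4 = 0.43.

C ≈ 0.43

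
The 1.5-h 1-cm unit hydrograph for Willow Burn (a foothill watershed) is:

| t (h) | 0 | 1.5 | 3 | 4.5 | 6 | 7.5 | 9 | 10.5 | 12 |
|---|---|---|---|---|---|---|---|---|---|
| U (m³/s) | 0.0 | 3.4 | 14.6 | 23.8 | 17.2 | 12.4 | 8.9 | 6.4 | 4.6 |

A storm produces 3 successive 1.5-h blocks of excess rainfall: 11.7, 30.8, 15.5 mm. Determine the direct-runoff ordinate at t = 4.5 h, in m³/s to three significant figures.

By discrete convolution, Q_j = Σ (P_i / 10 mm) · U_{j−i}.
At t = 4.5 h (j=3): Q = (11.7/10)·23.8 + (30.8/10)·14.6 + (15.5/10)·3.4 = 78.1 m³/s.

Q ≈ 78.1 m³/s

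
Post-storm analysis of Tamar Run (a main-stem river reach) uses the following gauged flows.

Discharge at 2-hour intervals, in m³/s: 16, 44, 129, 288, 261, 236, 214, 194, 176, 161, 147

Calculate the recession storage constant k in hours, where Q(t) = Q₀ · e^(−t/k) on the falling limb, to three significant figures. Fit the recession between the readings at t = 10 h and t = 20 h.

k ≈ 21.1 h

On the falling limb, Q drops from 236 to 147 m³/s between t = 10 h and t = 20 h (Δt = 10 h).
k = −Δt / ln(Q₂/Q₁) = −10 / ln(147/236) = 21.1 h.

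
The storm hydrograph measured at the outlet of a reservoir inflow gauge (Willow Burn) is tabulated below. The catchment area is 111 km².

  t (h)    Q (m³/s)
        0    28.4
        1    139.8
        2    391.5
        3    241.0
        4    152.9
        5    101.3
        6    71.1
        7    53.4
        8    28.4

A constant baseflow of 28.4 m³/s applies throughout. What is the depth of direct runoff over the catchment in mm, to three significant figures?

Direct runoff: 0.0, 111.4, 363.1, 212.6, 124.5, 72.9, 42.7, 25.0, 0.0 m³/s; ΣQ_DR = 952.2 m³/s.
V = ΣQ_DR · Δt = 952.2 × 3600 s = 3.428 × 10^6 m³.
Over A = 111 km², depth = V / A = 30.9 mm.

d ≈ 30.9 mm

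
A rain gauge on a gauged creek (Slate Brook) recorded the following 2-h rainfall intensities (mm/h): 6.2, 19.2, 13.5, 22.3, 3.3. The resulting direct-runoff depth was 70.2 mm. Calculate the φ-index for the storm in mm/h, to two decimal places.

φ ≈ 6.63 mm/h

Only the 3 blocks with intensity above φ contribute runoff: 19.2, 13.5, 22.3 mm/h.
Σ(I−φ)·Δt = d  ⇒  (19.2+13.5+22.3 − 3φ)·2 = 70.2
φ = (55.00 − 70.2/2) / 3 = 6.63 mm/h.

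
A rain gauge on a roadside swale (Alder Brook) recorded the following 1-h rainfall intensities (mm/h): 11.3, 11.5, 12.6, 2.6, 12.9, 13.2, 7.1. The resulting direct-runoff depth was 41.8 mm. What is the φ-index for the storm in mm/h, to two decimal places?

Only the 6 blocks with intensity above φ contribute runoff: 11.3, 11.5, 12.6, 12.9, 13.2, 7.1 mm/h.
Σ(I−φ)·Δt = d  ⇒  (11.3+11.5+12.6+12.9+13.2+7.1 − 6φ)·1 = 41.8
φ = (68.60 − 41.8/1) / 6 = 4.47 mm/h.

φ ≈ 4.47 mm/h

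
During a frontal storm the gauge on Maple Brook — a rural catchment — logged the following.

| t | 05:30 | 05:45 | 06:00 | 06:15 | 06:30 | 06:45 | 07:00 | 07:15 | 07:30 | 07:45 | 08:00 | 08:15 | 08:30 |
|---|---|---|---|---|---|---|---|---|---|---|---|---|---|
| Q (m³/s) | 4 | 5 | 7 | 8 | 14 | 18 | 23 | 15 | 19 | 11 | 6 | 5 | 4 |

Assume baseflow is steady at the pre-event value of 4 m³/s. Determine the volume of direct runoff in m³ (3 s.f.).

Direct-runoff ordinates (Q − Q_b): 0.0, 1.0, 3.0, 4.0, 10.0, 14.0, 19.0, 11.0, 15.0, 7.0, 2.0, 1.0, 0.0 m³/s.
ΣQ_DR = 87.00 m³/s.
With Δt = 0.25 h = 900 s, V = ΣQ_DR · Δt = 87.00 × 900 = 78300 m³.

V ≈ 78300 m³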